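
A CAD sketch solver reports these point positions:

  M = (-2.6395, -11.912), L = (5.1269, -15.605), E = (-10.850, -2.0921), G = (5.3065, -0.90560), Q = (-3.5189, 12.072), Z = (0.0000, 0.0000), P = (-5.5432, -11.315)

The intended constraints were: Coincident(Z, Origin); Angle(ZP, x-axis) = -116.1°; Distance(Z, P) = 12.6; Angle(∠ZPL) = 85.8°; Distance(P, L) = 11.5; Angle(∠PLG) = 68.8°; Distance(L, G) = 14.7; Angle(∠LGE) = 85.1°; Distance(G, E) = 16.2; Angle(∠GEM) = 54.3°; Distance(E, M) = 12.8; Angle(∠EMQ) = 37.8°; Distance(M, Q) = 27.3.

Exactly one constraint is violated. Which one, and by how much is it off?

Distance(M, Q) = 27.3 — off by 3.30.

Z = (0.00, 0.00) ✓; ZP at -116.1° ✓; |ZP| = 12.60 ✓; ∠ZPL = 85.80° ✓; |PL| = 11.50 ✓; ∠PLG = 68.80° ✓; |LG| = 14.70 ✓; ∠LGE = 85.10° ✓; |GE| = 16.20 ✓; ∠GEM = 54.30° ✓; |EM| = 12.80 ✓; ∠EMQ = 37.80° ✓; |MQ| = 24.00 ✗.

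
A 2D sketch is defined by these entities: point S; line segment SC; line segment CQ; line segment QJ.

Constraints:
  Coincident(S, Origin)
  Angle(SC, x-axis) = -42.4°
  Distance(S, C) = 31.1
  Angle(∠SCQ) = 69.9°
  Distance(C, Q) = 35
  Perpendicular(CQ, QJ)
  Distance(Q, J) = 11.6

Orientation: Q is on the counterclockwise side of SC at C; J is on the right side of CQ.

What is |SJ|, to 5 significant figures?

47.499

S is at the origin; SC runs at -42.4° with length 31.1, so C = 31.1·(cos -42.4°, sin -42.4°) = (22.966, -20.971). ∠SCQ = 69.9°, so CQ runs at -42.4° + (180° − 69.9°) = 67.700° from the x-axis; with |CQ| = 35.0, Q = C + 35.0·(cos 67.700°, sin 67.700°) = (36.247, 11.412). CQ ⟂ QJ; with |QJ| = 11.6 on the right of CQ, J = Q + 11.6·(0.92521, -0.37946) = (46.979, 7.0098). Then |SJ| = |J − S| = 47.499.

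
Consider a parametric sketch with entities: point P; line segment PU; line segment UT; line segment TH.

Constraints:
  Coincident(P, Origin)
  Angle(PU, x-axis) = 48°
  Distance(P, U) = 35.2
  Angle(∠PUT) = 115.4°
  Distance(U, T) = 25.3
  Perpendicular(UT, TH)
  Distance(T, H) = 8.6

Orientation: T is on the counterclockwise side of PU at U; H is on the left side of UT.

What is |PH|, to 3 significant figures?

46.6

P is at the origin; PU runs at 48.0° with length 35.2, so U = 35.2·(cos 48.0°, sin 48.0°) = (23.6, 26.2). ∠PUT = 115.4°, so UT runs at 48.0° + (180° − 115.4°) = 113° from the x-axis; with |UT| = 25.3, T = U + 25.3·(cos 113°, sin 113°) = (13.8, 49.5). UT is perpendicular to TH; with |TH| = 8.6 on the left of UT, H = T + 8.6·(-0.923, -0.384) = (5.89, 46.2). Then |PH| = |H − P| = 46.6.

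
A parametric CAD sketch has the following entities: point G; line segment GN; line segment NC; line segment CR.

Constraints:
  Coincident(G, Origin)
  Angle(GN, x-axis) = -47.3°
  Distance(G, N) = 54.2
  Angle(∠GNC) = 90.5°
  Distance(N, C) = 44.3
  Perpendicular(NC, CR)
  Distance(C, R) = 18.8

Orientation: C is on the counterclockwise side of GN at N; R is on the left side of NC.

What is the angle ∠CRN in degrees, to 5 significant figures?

67.005°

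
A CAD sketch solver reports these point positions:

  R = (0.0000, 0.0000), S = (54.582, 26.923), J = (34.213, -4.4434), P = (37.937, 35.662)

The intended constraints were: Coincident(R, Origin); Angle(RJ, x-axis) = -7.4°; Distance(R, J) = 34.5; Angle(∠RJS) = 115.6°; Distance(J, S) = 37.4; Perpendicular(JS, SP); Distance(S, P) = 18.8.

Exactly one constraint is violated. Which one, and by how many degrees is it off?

Perpendicular(JS, SP) — off by 5.30°.

R = (0.00, 0.00) ✓; RJ at -7.400° ✓; |RJ| = 34.50 ✓; ∠RJS = 115.6° ✓; |JS| = 37.40 ✓; ∠(JS, SP) = 95.30° ✗; |SP| = 18.80 ✓.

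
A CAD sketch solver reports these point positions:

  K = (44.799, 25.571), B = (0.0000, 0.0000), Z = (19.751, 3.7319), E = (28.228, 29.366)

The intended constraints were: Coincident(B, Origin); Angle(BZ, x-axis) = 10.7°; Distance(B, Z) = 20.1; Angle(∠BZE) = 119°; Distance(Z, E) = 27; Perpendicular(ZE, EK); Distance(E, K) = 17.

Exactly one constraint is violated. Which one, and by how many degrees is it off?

Perpendicular(ZE, EK) — off by 5.40°.

B = (0.00, 0.00) ✓; BZ at 10.70° ✓; |BZ| = 20.10 ✓; ∠BZE = 119.0° ✓; |ZE| = 27.00 ✓; ∠(ZE, EK) = 84.60° ✗; |EK| = 17.00 ✓.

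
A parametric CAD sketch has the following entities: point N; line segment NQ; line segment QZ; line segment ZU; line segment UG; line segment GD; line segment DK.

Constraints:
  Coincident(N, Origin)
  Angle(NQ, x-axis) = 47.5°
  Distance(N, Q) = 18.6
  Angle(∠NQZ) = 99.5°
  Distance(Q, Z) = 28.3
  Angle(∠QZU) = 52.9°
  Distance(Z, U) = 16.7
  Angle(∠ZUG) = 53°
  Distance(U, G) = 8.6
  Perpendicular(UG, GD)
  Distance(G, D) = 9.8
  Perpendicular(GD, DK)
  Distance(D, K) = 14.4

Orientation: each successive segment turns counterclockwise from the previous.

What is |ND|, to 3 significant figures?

32.6

N is at the origin; NQ runs at 47.5° with length 18.6, so Q = (12.6, 13.7). ∠NQZ = 99.5° gives QZ at 128° from the x-axis; with |QZ| = 28.3, Z = (-4.86, 36.0). ∠QZU = 52.9° gives ZU at -105° from the x-axis; with |ZU| = 16.7, U = (-9.15, 19.9). ∠ZUG = 53.0° gives UG at 22.1° from the x-axis; with |UG| = 8.6, G = (-1.18, 23.1). UG ⟂ GD, so GD runs at 112°; with |GD| = 9.8, D = (-4.87, 32.2). Then |ND| = |D − N| = 32.6.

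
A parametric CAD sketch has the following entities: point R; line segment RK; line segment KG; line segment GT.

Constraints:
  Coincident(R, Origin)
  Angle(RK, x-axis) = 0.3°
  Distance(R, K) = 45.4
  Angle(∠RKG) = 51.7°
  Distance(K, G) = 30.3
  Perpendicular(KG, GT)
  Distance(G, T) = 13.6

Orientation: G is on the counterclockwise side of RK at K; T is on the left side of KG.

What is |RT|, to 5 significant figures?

22.135

∠RKG = 51.7°, so KG runs at 0.3° + (180° − 51.7°) = 128.60° from the x-axis; with |KG| = 30.3, G = K + 30.3·(cos 128.60°, sin 128.60°) = (26.496, 23.918). KG ⟂ GT; with |GT| = 13.6 on the left of KG, T = G + 13.6·(-0.78152, -0.62388) = (15.867, 15.433). Then |RT| = |T − R| = 22.135.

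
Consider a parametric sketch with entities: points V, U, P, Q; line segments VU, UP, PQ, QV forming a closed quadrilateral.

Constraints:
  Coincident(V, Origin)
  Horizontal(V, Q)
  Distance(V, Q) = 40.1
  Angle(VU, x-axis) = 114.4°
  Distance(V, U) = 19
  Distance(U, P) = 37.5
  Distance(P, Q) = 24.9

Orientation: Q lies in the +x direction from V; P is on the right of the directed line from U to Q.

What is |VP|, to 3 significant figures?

20.3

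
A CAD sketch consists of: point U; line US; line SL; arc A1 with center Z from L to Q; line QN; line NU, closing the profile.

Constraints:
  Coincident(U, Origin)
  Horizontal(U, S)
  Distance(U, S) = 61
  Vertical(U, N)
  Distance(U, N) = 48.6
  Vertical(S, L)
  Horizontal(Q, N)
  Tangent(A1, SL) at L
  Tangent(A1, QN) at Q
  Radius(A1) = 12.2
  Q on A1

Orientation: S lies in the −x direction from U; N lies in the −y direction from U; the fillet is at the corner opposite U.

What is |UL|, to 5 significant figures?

71.035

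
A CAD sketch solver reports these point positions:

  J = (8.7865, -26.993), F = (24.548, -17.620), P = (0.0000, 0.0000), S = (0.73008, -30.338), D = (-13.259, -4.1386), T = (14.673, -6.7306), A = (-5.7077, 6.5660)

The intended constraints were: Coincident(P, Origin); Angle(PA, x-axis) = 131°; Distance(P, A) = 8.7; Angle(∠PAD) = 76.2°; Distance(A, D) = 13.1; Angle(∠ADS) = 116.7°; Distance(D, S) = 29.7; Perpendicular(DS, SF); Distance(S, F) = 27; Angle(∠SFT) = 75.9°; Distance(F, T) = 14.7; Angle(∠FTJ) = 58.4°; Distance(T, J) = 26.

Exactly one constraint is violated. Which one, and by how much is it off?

Distance(T, J) = 26 — off by 4.90.

P = (0.00, 0.00) ✓; PA at 131.0° ✓; |PA| = 8.700 ✓; ∠PAD = 76.20° ✓; |AD| = 13.10 ✓; ∠ADS = 116.7° ✓; |DS| = 29.70 ✓; ∠(DS, SF) = 90.00° ✓; |SF| = 27.00 ✓; ∠SFT = 75.90° ✓; |FT| = 14.70 ✓; ∠FTJ = 58.40° ✓; |TJ| = 21.10 ✗.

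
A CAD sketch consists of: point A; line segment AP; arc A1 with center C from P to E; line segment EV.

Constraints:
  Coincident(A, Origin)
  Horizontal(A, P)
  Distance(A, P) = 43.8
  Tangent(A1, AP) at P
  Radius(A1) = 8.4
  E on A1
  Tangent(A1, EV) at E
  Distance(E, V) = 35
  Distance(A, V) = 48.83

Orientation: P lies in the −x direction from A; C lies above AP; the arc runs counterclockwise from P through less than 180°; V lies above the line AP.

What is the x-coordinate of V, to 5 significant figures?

-27.381

Checks: |CE| = 8.400 ✓; ∠(CE, EV) = 90.00° ✓; |EV| = 35.00 ✓; |AV| = 48.83 ✓.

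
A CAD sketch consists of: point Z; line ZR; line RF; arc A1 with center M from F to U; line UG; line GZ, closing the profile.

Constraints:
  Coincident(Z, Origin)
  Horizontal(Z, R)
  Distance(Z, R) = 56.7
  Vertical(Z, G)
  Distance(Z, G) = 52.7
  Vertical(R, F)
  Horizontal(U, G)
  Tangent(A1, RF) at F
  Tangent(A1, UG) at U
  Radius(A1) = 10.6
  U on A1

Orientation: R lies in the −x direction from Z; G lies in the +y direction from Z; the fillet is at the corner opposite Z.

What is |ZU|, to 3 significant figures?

70.0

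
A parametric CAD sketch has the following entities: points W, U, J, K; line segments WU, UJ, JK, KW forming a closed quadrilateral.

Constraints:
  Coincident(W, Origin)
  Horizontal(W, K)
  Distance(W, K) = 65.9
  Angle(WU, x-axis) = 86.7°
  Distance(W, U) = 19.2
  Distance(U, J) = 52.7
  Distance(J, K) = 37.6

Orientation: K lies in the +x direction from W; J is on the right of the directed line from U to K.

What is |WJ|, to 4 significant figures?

40.87

W is at the origin; WK is horizontal with |WK| = 65.9 and K in +x, so K = (65.9, 0). WU runs at 86.7° with |WU| = 19.2, so U = (1.105, 19.17). J is determined by |UJ| = 52.7 and |JK| = 37.6 together: it lies at the intersection of circle(U, 52.7) and circle(K, 37.6). With |UK| = 67.57, the foot of the radical line on UK is 43.87 from U and the perpendicular offset is √(52.7² − 43.87²) = 29.19. Taking the right-of-UK solution: J = (34.90, -21.27).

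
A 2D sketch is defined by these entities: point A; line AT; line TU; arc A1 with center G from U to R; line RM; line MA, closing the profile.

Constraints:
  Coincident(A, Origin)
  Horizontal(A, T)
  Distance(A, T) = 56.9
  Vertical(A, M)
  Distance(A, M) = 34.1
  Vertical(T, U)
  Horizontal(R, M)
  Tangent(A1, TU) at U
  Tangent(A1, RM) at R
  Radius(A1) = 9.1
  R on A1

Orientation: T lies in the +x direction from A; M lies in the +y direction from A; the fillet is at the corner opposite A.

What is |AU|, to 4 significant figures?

62.15

The virtual corner opposite A is at (56.90, 34.10). Tangency of A1 to TU means the radius GU is perpendicular to TU and A1 meets RM tangentially, so GR is at right angles to RM, with radius 9.1, so the center G sits 9.1 in from both sides at G = (47.80, 25.00). That places the tangent points at U = (56.90, 25.00) on TU and R = (47.80, 34.10) on RM. Then |AU| = |U − A| = 62.15.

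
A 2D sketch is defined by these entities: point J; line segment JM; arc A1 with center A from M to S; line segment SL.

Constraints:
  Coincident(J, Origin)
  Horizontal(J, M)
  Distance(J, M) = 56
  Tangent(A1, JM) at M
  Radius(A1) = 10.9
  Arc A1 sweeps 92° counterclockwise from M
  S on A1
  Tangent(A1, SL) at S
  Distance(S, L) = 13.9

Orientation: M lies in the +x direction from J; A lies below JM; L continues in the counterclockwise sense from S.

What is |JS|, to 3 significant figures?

46.5

J is at the origin; JM is horizontal with |JM| = 56.0 and M on the +x side, so M = (56.0, 0.00). Since A1 is tangent to JM there, AM ⟂ JM, so A = M + (0, -10.9) = (56.0, -10.9). On A1, M sits at bearing 90° from A; a 92° counterclockwise sweep puts S at bearing 182°, so S = A + 10.9·(cos 182°, sin 182°) = (45.1, -11.3). Then |JS| = |S − J| = 46.5.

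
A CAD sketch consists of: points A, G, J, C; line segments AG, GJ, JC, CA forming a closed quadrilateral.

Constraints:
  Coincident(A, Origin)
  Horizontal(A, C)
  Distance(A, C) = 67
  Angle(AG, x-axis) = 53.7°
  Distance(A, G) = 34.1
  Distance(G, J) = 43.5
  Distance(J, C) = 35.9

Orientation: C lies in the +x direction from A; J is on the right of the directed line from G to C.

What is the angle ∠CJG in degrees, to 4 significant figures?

85.70°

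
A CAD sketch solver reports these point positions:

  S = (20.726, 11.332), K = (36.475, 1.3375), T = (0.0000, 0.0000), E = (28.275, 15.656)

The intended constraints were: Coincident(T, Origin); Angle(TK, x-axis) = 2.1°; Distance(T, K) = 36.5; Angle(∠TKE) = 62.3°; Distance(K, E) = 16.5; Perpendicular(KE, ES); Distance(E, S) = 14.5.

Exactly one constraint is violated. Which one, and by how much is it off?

Distance(E, S) = 14.5 — off by 5.80.

T = (0.00, 0.00) ✓; TK at 2.100° ✓; |TK| = 36.50 ✓; ∠TKE = 62.30° ✓; |KE| = 16.50 ✓; ∠(KE, ES) = 90.00° ✓; |ES| = 8.700 ✗.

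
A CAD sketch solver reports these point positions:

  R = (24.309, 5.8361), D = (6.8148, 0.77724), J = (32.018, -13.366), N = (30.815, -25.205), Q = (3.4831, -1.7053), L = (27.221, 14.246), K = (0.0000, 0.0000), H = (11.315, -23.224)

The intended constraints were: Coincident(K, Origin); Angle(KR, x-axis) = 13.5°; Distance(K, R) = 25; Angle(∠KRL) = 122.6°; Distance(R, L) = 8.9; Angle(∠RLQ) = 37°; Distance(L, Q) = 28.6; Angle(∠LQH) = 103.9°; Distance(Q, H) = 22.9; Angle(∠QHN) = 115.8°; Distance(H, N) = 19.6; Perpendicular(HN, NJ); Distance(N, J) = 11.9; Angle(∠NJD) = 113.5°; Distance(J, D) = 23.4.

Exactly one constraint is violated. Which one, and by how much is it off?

Distance(J, D) = 23.4 — off by 5.50.

K = (0.00, 0.00) ✓; KR at 13.50° ✓; |KR| = 25.00 ✓; ∠KRL = 122.6° ✓; |RL| = 8.900 ✓; ∠RLQ = 37.00° ✓; |LQ| = 28.60 ✓; ∠LQH = 103.9° ✓; |QH| = 22.90 ✓; ∠QHN = 115.8° ✓; |HN| = 19.60 ✓; ∠(HN, NJ) = 90.00° ✓; |NJ| = 11.90 ✓; ∠NJD = 113.5° ✓; |JD| = 28.90 ✗.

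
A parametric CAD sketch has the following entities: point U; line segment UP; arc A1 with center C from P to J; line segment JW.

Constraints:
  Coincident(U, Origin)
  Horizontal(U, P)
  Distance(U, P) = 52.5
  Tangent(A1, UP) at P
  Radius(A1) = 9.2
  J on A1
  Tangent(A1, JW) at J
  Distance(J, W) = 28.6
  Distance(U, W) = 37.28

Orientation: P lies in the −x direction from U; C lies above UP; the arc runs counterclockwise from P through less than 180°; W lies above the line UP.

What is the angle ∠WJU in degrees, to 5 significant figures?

54.824°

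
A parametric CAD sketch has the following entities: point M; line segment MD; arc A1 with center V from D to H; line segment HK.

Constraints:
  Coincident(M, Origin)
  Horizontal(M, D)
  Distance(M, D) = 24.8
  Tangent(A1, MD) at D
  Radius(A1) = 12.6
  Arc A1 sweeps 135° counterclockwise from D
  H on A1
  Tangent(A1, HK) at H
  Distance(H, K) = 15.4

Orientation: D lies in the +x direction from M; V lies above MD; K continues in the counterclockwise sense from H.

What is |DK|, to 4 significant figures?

32.46

M is at the origin; MD is horizontal with |MD| = 24.8 and D on the +x side, so D = (24.80, 0.000). Since A1 is tangent to MD there, VD ⟂ MD, so V = D + (0, 12.6) = (24.80, 12.60). On A1, D sits at bearing -90° from V; a 135° counterclockwise sweep puts H at bearing 45°, so H = V + 12.6·(cos 45°, sin 45°) = (33.71, 21.51). Tangency of A1 to HK means the radius VH is perpendicular to HK, so HK runs along (−sin 45°, cos 45°); with |HK| = 15.4, K = (22.82, 32.40). Then |DK| = |K − D| = 32.46.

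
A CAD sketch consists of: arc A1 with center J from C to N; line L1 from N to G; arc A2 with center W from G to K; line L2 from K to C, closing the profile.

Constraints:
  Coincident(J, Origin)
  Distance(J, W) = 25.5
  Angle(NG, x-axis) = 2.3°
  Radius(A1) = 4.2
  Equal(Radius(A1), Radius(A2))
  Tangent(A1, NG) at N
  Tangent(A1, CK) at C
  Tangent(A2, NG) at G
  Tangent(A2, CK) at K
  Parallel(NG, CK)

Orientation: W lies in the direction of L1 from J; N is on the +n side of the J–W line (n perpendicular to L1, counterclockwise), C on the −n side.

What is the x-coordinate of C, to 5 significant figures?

0.16855

J is at the origin and W lies 25.5 along u from J, so W = 25.5·u = (25.479, 1.0234). Tangency of A1 to both parallel lines with radius 4.2 puts N and C at J ± 4.2·n: N = (-0.16855, 4.1966), C = (0.16855, -4.1966). So C.x = 0.16855.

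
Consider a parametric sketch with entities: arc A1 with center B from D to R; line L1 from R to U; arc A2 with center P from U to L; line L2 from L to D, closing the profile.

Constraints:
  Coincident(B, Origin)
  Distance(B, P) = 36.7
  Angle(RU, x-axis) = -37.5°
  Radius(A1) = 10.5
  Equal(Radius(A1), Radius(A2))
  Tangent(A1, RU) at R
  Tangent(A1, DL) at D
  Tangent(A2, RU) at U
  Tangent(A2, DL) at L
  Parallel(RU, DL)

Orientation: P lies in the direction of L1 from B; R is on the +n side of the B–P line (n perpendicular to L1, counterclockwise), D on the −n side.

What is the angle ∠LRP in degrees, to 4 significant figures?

13.81°

The slot axis is L1's direction at -37.5°, so u = (cos -37.5°, sin -37.5°) = (0.7934, -0.6088) and n = (−sin -37.5°, cos -37.5°) = (0.6088, 0.7934). B is at the origin and P lies 36.7 along u from B, so P = 36.7·u = (29.12, -22.34). Tangency of A1 to both parallel lines with radius 10.5 puts R and D at B ± 10.5·n: R = (6.392, 8.330), D = (-6.392, -8.330). Equal radii place U and L the same way about P: U = P + 10.5·n = (35.51, -14.01), L = P − 10.5·n = (22.72, -30.67). Then cos ∠LRP = RL·RP / (|RL||RP|), giving 13.81°.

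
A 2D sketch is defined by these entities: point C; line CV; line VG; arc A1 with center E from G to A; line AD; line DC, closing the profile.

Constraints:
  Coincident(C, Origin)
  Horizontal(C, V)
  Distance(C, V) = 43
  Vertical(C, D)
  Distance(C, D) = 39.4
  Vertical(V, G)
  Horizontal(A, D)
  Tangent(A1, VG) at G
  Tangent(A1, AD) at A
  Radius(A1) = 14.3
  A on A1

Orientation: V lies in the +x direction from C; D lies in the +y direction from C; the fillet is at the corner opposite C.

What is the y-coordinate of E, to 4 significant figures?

25.10

C and D share the same x with |CD| = 39.4 and D on the +y side, so D = (0.000, 39.40). The virtual corner opposite C is at (43.00, 39.40). Tangency of A1 to VG means the radius EG is perpendicular to VG and since A1 is tangent to AD there, EA ⟂ AD, with radius 14.3, so the center E sits 14.3 in from both sides at E = (28.70, 25.10). So E.y = 25.10.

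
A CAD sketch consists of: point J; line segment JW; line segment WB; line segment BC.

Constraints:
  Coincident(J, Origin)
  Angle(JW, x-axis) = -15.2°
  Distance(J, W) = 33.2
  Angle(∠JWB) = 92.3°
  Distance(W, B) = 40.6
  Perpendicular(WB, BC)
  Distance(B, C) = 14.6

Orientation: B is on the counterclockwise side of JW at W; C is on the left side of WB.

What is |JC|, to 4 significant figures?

45.86

J is at the origin; JW runs at -15.2° with length 33.2, so W = 33.2·(cos -15.2°, sin -15.2°) = (32.04, -8.705). ∠JWB = 92.3°, so WB runs at -15.2° + (180° − 92.3°) = 72.50° from the x-axis; with |WB| = 40.6, B = W + 40.6·(cos 72.50°, sin 72.50°) = (44.25, 30.02). The perpendicularity gives BC at right angles to WB; with |BC| = 14.6 on the left of WB, C = B + 14.6·(-0.9537, 0.3007) = (30.32, 34.41). Then |JC| = |C − J| = 45.86.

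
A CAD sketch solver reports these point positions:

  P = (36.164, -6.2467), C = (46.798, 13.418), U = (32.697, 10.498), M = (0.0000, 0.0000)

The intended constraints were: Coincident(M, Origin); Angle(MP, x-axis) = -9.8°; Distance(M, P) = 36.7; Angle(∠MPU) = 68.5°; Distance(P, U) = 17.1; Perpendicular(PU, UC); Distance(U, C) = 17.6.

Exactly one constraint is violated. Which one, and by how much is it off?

Distance(U, C) = 17.6 — off by 3.20.

M = (0.00, 0.00) ✓; MP at -9.800° ✓; |MP| = 36.70 ✓; ∠MPU = 68.50° ✓; |PU| = 17.10 ✓; ∠(PU, UC) = 90.00° ✓; |UC| = 14.40 ✗.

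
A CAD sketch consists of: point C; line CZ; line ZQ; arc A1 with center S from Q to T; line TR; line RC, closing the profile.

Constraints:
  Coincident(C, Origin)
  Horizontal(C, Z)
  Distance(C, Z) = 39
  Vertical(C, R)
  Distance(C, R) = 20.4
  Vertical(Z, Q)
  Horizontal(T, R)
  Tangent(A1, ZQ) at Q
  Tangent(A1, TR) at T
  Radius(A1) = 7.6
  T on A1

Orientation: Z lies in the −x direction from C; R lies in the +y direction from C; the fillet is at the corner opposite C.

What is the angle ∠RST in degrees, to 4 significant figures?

76.39°

C is at the origin; C and Z share the same y with |CZ| = 39.0 and Z on the −x side, so Z = (-39.00, 0.000). C and R share the same x with |CR| = 20.4 and R on the +y side, so R = (0.000, 20.40). The virtual corner opposite C is at (-39.00, 20.40). The tangent condition forces SQ to be normal to ZQ and tangency of A1 to TR means the radius ST is perpendicular to TR, with radius 7.6, so the center S sits 7.6 in from both sides at S = (-31.40, 12.80). That places the tangent points at Q = (-39.00, 12.80) on ZQ and T = (-31.40, 20.40) on TR. Then cos ∠RST = SR·ST / (|SR||ST|), giving 76.39°.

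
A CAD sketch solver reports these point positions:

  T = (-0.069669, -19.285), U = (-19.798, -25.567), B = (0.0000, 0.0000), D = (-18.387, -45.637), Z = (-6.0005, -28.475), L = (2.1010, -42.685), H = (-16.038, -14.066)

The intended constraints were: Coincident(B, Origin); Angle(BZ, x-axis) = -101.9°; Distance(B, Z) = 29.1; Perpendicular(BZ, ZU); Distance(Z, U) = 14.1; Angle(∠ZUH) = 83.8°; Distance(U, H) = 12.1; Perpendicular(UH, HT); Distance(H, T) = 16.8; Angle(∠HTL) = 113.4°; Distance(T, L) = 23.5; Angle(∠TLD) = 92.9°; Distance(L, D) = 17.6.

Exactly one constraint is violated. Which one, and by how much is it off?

Distance(L, D) = 17.6 — off by 3.10.

B = (0.00, 0.00) ✓; BZ at -101.9° ✓; |BZ| = 29.10 ✓; ∠(BZ, ZU) = 90.00° ✓; |ZU| = 14.10 ✓; ∠ZUH = 83.80° ✓; |UH| = 12.10 ✓; ∠(UH, HT) = 90.00° ✓; |HT| = 16.80 ✓; ∠HTL = 113.4° ✓; |TL| = 23.50 ✓; ∠TLD = 92.90° ✓; |LD| = 20.70 ✗.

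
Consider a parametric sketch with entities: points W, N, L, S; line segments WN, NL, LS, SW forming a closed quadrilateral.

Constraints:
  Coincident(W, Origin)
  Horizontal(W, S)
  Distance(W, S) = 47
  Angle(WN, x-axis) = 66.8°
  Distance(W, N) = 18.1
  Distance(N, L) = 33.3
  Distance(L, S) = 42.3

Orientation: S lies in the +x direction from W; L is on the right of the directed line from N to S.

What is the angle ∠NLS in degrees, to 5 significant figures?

68.515°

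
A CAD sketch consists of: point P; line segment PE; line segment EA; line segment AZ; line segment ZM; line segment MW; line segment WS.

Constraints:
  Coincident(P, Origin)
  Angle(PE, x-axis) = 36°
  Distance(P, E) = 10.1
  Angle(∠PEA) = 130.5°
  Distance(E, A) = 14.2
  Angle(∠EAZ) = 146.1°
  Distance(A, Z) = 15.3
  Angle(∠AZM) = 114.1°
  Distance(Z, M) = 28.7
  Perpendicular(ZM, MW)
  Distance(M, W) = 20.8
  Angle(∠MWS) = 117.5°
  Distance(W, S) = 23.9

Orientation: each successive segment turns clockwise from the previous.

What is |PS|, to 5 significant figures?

2.9396

ZM ⟂ MW, so MW runs at 156.70°; with |MW| = 20.8, W = (1.8791, -26.773). ∠MWS = 117.5° gives WS at 94.200° from the x-axis; with |WS| = 23.9, S = (0.12869, -2.9368). Then |PS| = |S − P| = 2.9396.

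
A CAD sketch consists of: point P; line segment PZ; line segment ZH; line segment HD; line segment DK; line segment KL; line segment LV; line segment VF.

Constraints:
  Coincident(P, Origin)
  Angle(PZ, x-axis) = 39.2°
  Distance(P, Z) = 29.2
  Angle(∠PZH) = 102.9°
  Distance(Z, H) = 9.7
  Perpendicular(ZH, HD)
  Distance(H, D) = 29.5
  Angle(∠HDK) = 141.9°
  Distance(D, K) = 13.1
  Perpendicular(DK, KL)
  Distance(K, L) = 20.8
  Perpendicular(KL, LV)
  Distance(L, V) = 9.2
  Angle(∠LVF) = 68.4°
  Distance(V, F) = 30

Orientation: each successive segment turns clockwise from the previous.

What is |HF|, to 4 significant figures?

45.78

P is at the origin; PZ runs at 39.2° with length 29.2, so Z = (22.63, 18.46). ∠PZH = 102.9° gives ZH at -37.90° from the x-axis; with |ZH| = 9.7, H = (30.28, 12.50). The perpendicularity gives HD at right angles to ZH, so HD runs at -127.9°; with |HD| = 29.5, D = (12.16, -10.78). ∠HDK = 141.9° gives DK at -166.0° from the x-axis; with |DK| = 13.1, K = (-0.5498, -13.95). DK ⟂ KL, so KL runs at 104.0°; with |KL| = 20.8, L = (-5.582, 6.232). KL ⟂ LV, so LV runs at 14.00°; with |LV| = 9.2, V = (3.345, 8.457). ∠LVF = 68.4° gives VF at -97.60° from the x-axis; with |VF| = 30.0, F = (-0.6227, -21.28). Then |HF| = |F − H| = 45.78.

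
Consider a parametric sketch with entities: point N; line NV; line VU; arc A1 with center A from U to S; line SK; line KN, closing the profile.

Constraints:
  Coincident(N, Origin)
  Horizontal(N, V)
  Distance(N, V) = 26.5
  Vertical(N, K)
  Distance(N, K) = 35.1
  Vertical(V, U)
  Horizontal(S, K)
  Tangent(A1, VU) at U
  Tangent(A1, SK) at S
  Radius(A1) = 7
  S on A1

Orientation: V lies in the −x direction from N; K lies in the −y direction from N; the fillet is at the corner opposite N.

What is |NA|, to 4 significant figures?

34.20

NK is vertical with |NK| = 35.1 and K on the −y side, so K = (0.000, -35.10). The virtual corner opposite N is at (-26.50, -35.10). Tangency of A1 to VU means the radius AU is perpendicular to VU and A1 meets SK tangentially, so AS is at right angles to SK, with radius 7.0, so the center A sits 7.0 in from both sides at A = (-19.50, -28.10). Then |NA| = |A − N| = 34.20.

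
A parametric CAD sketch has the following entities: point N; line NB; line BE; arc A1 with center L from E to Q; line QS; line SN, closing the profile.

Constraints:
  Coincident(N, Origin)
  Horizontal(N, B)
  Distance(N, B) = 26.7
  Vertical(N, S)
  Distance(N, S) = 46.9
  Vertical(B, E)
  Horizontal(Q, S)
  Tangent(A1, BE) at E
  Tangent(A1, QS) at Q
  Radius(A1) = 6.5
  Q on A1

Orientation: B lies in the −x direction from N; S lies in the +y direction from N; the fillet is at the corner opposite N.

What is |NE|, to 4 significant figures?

48.43

N is at the origin; NB is horizontal with |NB| = 26.7 and B on the −x side, so B = (-26.70, 0.000). N and S share the same x with |NS| = 46.9 and S on the +y side, so S = (0.000, 46.90). The virtual corner opposite N is at (-26.70, 46.90). Since A1 is tangent to BE there, LE ⟂ BE and the tangent condition forces LQ to be normal to QS, with radius 6.5, so the center L sits 6.5 in from both sides at L = (-20.20, 40.40). That places the tangent points at E = (-26.70, 40.40) on BE and Q = (-20.20, 46.90) on QS. Then |NE| = |E − N| = 48.43.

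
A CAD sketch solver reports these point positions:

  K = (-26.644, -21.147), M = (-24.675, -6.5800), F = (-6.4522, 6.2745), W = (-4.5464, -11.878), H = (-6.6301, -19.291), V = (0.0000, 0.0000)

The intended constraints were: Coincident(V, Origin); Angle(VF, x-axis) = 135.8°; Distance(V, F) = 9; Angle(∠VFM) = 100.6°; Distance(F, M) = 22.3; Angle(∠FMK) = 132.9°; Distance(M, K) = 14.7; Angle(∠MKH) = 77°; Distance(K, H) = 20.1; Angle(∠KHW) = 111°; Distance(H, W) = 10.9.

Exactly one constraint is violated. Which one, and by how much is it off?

Distance(H, W) = 10.9 — off by 3.20.

V = (0.00, 0.00) ✓; VF at 135.8° ✓; |VF| = 9.000 ✓; ∠VFM = 100.6° ✓; |FM| = 22.30 ✓; ∠FMK = 132.9° ✓; |MK| = 14.70 ✓; ∠MKH = 77.00° ✓; |KH| = 20.10 ✓; ∠KHW = 111.0° ✓; |HW| = 7.700 ✗.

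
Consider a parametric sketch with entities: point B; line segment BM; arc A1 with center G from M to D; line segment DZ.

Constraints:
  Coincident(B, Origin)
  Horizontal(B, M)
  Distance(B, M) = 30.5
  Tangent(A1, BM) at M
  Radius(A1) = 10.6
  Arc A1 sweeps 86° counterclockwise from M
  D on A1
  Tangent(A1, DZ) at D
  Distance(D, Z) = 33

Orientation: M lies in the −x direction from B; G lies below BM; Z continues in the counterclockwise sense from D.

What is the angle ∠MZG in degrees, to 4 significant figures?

5.057°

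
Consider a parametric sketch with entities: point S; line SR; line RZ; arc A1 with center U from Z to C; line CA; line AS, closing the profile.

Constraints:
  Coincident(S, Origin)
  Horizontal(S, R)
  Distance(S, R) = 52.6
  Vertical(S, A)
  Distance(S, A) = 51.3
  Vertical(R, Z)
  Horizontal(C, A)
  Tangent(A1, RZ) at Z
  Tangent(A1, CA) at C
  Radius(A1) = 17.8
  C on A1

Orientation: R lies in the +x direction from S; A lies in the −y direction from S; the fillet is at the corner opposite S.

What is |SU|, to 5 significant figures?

48.304

S is at the origin; S and R share the same y with |SR| = 52.6 and R on the +x side, so R = (52.600, 0.0000). SA is vertical with |SA| = 51.3 and A on the −y side, so A = (0.0000, -51.300). The virtual corner opposite S is at (52.600, -51.300). Since A1 is tangent to RZ there, UZ ⟂ RZ and since A1 is tangent to CA there, UC ⟂ CA, with radius 17.8, so the center U sits 17.8 in from both sides at U = (34.800, -33.500). Then |SU| = |U − S| = 48.304.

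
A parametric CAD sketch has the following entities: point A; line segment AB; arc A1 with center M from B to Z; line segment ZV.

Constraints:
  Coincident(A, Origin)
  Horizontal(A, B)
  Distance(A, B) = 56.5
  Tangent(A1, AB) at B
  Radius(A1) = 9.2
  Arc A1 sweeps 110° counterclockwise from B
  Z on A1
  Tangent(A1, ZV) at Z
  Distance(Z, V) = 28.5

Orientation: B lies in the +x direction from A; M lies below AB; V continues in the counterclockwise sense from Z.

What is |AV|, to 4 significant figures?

69.63

A is at the origin; A and B share the same y with |AB| = 56.5 and B on the +x side, so B = (56.50, 0.000). Since A1 is tangent to AB there, MB ⟂ AB, so M = B + (0, -9.2) = (56.50, -9.200). On A1, B sits at bearing 90° from M; a 110° counterclockwise sweep puts Z at bearing 200°, so Z = M + 9.2·(cos 200°, sin 200°) = (47.85, -12.35). A1 meets ZV tangentially, so MZ is at right angles to ZV, so ZV runs along (−sin 200°, cos 200°); with |ZV| = 28.5, V = (57.60, -39.13). Then |AV| = |V − A| = 69.63.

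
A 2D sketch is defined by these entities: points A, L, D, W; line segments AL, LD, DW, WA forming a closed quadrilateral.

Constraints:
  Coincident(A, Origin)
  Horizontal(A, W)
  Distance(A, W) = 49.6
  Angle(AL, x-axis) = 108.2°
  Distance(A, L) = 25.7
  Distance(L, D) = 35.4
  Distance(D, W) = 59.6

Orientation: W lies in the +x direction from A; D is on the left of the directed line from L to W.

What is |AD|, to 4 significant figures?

52.46

Checks: |AW| = 49.60 ✓; |AL| = 25.70 ✓; |LD| = 35.40 ✓; |DW| = 59.60 ✓.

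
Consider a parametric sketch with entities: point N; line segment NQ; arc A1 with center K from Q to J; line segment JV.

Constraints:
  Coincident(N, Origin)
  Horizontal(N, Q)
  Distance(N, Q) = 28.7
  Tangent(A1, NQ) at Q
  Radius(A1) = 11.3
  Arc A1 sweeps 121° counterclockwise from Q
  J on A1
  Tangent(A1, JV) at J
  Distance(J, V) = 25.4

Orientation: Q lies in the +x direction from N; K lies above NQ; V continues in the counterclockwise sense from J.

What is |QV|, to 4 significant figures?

39.04

On A1, Q sits at bearing -90° from K; a 121° counterclockwise sweep puts J at bearing 31°, so J = K + 11.3·(cos 31°, sin 31°) = (38.39, 17.12). Since A1 is tangent to JV there, KJ ⟂ JV, so JV runs along (−sin 31°, cos 31°); with |JV| = 25.4, V = (25.30, 38.89). Then |QV| = |V − Q| = 39.04.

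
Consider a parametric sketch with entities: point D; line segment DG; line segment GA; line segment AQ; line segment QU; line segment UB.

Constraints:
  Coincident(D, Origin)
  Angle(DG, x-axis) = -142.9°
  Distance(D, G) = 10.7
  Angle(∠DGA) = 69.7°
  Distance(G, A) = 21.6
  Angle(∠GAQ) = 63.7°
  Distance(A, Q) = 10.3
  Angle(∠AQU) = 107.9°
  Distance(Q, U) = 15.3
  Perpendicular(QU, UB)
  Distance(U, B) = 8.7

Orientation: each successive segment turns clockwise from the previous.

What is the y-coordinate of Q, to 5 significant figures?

12.524

D is at the origin; DG runs at -142.9° with length 10.7, so G = (-8.5341, -6.4543). ∠DGA = 69.7° gives GA at 106.80° from the x-axis; with |GA| = 21.6, A = (-14.777, 14.224). ∠GAQ = 63.7° gives AQ at -9.5000° from the x-axis; with |AQ| = 10.3, Q = (-4.6185, 12.524). So Q.y = 12.524.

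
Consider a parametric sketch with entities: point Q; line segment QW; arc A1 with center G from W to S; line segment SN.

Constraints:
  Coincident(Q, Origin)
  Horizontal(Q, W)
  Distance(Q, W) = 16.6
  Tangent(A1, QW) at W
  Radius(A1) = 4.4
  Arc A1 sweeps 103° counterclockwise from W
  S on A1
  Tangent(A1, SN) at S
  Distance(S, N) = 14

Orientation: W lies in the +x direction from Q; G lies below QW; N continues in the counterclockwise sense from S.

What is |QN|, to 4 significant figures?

24.52

On A1, W sits at bearing 90° from G; a 103° counterclockwise sweep puts S at bearing 193°, so S = G + 4.4·(cos 193°, sin 193°) = (12.31, -5.390). Tangency of A1 to SN means the radius GS is perpendicular to SN, so SN runs along (−sin 193°, cos 193°); with |SN| = 14.0, N = (15.46, -19.03). Then |QN| = |N − Q| = 24.52.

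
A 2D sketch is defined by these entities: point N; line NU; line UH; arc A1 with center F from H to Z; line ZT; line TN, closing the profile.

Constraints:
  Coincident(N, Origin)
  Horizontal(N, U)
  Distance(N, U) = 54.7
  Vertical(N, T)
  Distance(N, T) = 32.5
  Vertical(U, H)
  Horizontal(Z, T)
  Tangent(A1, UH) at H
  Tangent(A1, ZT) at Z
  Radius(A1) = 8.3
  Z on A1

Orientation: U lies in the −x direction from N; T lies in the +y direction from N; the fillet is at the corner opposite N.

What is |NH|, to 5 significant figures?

59.814

N is at the origin; NU is horizontal with |NU| = 54.7 and U on the −x side, so U = (-54.700, 0.0000). NT is vertical with |NT| = 32.5 and T on the +y side, so T = (0.0000, 32.500). The virtual corner opposite N is at (-54.700, 32.500). The tangent condition forces FH to be normal to UH and since A1 is tangent to ZT there, FZ ⟂ ZT, with radius 8.3, so the center F sits 8.3 in from both sides at F = (-46.400, 24.200). That places the tangent points at H = (-54.700, 24.200) on UH and Z = (-46.400, 32.500) on ZT. Then |NH| = |H − N| = 59.814.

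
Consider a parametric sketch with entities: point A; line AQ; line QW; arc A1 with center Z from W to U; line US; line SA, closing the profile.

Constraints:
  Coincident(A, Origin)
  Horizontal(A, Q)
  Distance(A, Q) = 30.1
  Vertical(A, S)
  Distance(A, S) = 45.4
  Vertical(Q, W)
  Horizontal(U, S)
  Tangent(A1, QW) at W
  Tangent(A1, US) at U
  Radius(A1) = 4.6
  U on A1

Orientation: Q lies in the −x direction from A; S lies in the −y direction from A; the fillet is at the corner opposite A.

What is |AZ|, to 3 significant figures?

48.1

A is at the origin; A and Q share the same y with |AQ| = 30.1 and Q on the −x side, so Q = (-30.1, 0.00). AS is vertical with |AS| = 45.4 and S on the −y side, so S = (0.00, -45.4). The virtual corner opposite A is at (-30.1, -45.4). Tangency of A1 to QW means the radius ZW is perpendicular to QW and A1 meets US tangentially, so ZU is at right angles to US, with radius 4.6, so the center Z sits 4.6 in from both sides at Z = (-25.5, -40.8). Then |AZ| = |Z − A| = 48.1.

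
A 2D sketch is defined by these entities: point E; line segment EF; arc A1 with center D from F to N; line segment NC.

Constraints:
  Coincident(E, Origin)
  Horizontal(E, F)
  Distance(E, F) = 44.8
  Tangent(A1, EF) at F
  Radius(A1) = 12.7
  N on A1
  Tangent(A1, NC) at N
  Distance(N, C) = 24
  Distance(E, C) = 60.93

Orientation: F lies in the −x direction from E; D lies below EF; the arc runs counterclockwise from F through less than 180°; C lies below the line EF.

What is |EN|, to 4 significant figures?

59.13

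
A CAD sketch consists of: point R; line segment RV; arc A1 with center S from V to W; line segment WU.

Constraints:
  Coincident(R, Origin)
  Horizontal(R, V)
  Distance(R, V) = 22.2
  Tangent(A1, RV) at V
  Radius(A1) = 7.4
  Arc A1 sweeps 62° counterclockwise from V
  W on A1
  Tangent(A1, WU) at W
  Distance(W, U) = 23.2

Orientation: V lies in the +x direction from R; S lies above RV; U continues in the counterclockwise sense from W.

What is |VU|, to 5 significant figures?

29.992

R is at the origin; RV is horizontal with |RV| = 22.2 and V on the +x side, so V = (22.200, 0.0000). Since A1 is tangent to RV there, SV ⟂ RV, so S = V + (0, 7.4) = (22.200, 7.4000). On A1, V sits at bearing -90° from S; a 62° counterclockwise sweep puts W at bearing -28°, so W = S + 7.4·(cos -28°, sin -28°) = (28.734, 3.9259). Since A1 is tangent to WU there, SW ⟂ WU, so WU runs along (−sin -28°, cos -28°); with |WU| = 23.2, U = (39.626, 24.410). Then |VU| = |U − V| = 29.992.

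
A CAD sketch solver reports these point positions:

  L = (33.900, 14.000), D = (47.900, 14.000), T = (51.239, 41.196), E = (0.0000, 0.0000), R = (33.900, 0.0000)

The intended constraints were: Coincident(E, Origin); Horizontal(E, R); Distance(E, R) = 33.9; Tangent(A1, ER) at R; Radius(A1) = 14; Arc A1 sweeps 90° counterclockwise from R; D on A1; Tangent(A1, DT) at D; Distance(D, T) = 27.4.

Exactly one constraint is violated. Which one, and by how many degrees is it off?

Tangent(A1, DT) at D — off by 7.00°.

E = (0.00, 0.00) ✓; E.y = 0.00, R.y = 0.00 ✓; |ER| = 33.90 ✓; ∠(LR, RE) = 90.00° ✓; |LR| = 14.00 ✓; bearing(L→D) − bearing(L→R) = 90.00° ✓; |LD| = 14.00 ✓; ∠(LD, DT) = 97.00° ✗; |DT| = 27.40 ✓.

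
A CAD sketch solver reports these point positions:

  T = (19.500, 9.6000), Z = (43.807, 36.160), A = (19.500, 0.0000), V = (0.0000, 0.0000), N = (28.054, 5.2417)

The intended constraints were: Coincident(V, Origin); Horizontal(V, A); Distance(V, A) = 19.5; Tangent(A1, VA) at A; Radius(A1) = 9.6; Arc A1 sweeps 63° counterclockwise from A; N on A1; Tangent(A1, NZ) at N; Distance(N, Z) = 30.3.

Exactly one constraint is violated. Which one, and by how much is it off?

Distance(N, Z) = 30.3 — off by 4.40.

V = (0.00, 0.00) ✓; V.y = 0.00, A.y = 0.00 ✓; |VA| = 19.50 ✓; ∠(TA, AV) = 90.00° ✓; |TA| = 9.600 ✓; bearing(T→N) − bearing(T→A) = 63.00° ✓; |TN| = 9.600 ✓; ∠(TN, NZ) = 90.00° ✓; |NZ| = 34.70 ✗.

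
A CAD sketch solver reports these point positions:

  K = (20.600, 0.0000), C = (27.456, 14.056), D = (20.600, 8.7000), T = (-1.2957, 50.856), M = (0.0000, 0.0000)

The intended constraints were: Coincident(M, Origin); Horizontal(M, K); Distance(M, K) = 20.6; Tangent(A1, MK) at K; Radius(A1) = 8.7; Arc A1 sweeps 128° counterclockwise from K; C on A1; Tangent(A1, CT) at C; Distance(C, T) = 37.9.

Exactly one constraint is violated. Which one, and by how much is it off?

Distance(C, T) = 37.9 — off by 8.80.

M = (0.00, 0.00) ✓; M.y = 0.00, K.y = 0.00 ✓; |MK| = 20.60 ✓; ∠(DK, KM) = 90.00° ✓; |DK| = 8.700 ✓; bearing(D→C) − bearing(D→K) = 128.0° ✓; |DC| = 8.700 ✓; ∠(DC, CT) = 90.00° ✓; |CT| = 46.70 ✗.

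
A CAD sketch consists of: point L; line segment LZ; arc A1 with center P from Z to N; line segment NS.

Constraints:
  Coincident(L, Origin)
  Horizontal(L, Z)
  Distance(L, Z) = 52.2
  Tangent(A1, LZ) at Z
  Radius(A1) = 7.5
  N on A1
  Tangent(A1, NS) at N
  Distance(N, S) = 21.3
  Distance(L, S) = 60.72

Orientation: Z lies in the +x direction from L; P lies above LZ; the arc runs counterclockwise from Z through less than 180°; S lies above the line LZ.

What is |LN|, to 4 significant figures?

60.14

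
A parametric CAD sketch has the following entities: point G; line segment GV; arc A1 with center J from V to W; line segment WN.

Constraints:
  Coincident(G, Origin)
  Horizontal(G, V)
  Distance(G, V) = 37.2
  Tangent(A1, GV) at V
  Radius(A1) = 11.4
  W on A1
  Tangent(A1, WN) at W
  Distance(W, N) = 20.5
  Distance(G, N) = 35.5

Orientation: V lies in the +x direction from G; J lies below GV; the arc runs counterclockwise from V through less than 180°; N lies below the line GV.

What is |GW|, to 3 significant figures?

27.5

Checks: |JW| = 11.40 ✓; ∠(JW, WN) = 90.00° ✓; |WN| = 20.50 ✓; |GN| = 35.50 ✓.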